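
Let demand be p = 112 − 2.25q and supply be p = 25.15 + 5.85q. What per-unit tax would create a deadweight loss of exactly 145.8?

Competitive equilibrium: 112 − 2.25q = 25.15 + 5.85q → q* = 10.7222, p* = 87.875.
A tax t gives Δq = t/8.1 and wedge t, so DWL = t²/16.2.
t²/16.2 = 145.8 → t² = 2361.96 → t = 48.6.

48.6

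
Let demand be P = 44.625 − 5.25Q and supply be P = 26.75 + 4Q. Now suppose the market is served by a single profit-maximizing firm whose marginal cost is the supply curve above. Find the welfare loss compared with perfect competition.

2.26

Competitive equilibrium: 44.625 − 5.25Q = 26.75 + 4Q → Q* = 1.9324, P* = 34.4797.
Marginal revenue: MR = 44.625 − 10.5Q. Set MR = MC: 44.625 − 10.5Q = 26.75 + 4Q → Q_m = 1.2328.
Price P_m = 44.625 − 5.25·1.2328 = 38.1528; MC(Q_m) = 26.75 + 4·1.2328 = 31.6812.
Competitive Q* = 1.9324, so ΔQ = 0.6996; wedge = 38.1528 − 31.6812 = 6.4716.
Deadweight loss = ½ × 0.6996 × 6.4716 = 2.26.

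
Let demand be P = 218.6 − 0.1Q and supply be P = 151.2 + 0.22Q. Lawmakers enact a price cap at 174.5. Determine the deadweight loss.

1754.47

Competitive equilibrium: 218.6 − 0.1Q = 151.2 + 0.22Q → Q* = 210.625, P* = 197.5375.
At the ceiling P = 174.5, quantity supplied = (174.5 − 151.2)/0.22 = 105.9091.
Willingness to pay at Q' = 105.9091: 218.6 − 0.1·105.9091 = 208.0091.
ΔQ = 210.625 − 105.9091 = 104.7159; wedge = 208.0091 − 174.5 = 33.5091.
DWL = ½ × 104.7159 × 33.5091 = 1754.47.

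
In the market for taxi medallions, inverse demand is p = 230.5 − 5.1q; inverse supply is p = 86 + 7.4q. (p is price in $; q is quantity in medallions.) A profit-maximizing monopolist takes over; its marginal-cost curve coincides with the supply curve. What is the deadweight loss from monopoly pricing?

Competitive equilibrium: 230.5 − 5.1q = 86 + 7.4q → q* = 11.56, p* = 171.544.
Marginal revenue: MR = 230.5 − 10.2q. Set MR = MC: 230.5 − 10.2q = 86 + 7.4q → q_m = 8.2102.
Price p_m = 230.5 − 5.1·8.2102 = 188.628; MC(q_m) = 86 + 7.4·8.2102 = 146.7555.
Competitive q* = 11.56, so Δq = 3.3498; wedge = 188.628 − 146.7555 = 41.8725.
The triangle = ½ × 3.3498 × 41.8725 = $70.13.

$70.13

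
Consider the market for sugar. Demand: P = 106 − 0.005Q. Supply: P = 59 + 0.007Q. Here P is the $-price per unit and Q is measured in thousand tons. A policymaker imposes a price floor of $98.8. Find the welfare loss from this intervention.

$36803.27 thousand

Competitive equilibrium: 106 − 0.005Q = 59 + 0.007Q → Q* = 3916.6667, P* = 86.4167.
At the floor P = 98.8, quantity demanded = (106 − 98.8)/0.005 = 1440.
Sellers' marginal cost at Q' = 1440: 59 + 0.007·1440 = 69.08.
ΔQ = 3916.6667 − 1440 = 2476.6667; wedge = 98.8 − 69.08 = 29.72.
Welfare loss = ½ × 2476.6667 × 29.72 = $36803.27 thousand.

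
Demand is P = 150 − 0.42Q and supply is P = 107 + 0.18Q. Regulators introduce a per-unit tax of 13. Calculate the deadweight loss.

140.83

Competitive equilibrium: 150 − 0.42Q = 107 + 0.18Q → Q* = 71.6667, P* = 119.9.
With the tax, the buyer price exceeds the seller price by 13: (150 − 0.42Q) − (107 + 0.18Q) = 13 → Q' = 50.
ΔQ = 71.6667 − 50 = 21.6667; the wedge equals the tax, 13.
Welfare loss = ½ × 21.6667 × 13 = 140.83.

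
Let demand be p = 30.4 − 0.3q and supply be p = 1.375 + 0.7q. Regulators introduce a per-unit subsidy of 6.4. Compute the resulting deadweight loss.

Competitive equilibrium: 30.4 − 0.3q = 1.375 + 0.7q → q* = 29.025, p* = 21.6925.
The subsidy lowers effective supply by 6.4: p = 0.7q − 5.025.
New quantity: 30.4 − 0.3q = 0.7q − 5.025 → q' = 35.425.
Overproduction Δq = 35.425 − 29.025 = 6.4; wedge = subsidy = 6.4.
Deadweight loss = ½ × 6.4 × 6.4 = 20.48.

20.48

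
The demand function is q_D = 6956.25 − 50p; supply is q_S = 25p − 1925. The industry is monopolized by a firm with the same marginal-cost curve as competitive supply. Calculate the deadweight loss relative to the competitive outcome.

In inverse form: demand p = 139.125 − 0.02q, supply p = 77 + 0.04q.
Competitive equilibrium: 139.125 − 0.02q = 77 + 0.04q → q* = 1035.41667, p* = 118.41667.
Marginal revenue: MR = 139.125 − 0.04q. Set MR = MC: 139.125 − 0.04q = 77 + 0.04q → q_m = 776.5625.
Price p_m = 139.125 − 0.02·776.5625 = 123.59375; MC(q_m) = 77 + 0.04·776.5625 = 108.0625.
Competitive q* = 1035.41667, so Δq = 258.85417; wedge = 123.59375 − 108.0625 = 15.53125.
DWL = ½ × 258.85417 × 15.53125 = 2010.16.

2010.16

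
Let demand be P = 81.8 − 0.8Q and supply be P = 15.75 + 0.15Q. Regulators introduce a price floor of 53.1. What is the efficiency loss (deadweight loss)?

Competitive equilibrium: 81.8 − 0.8Q = 15.75 + 0.15Q → Q* = 69.52632, P* = 26.17895.
At the floor P = 53.1, quantity demanded = (81.8 − 53.1)/0.8 = 35.875.
Sellers' marginal cost at Q' = 35.875: 15.75 + 0.15·35.875 = 21.13125.
ΔQ = 69.52632 − 35.875 = 33.65132; wedge = 53.1 − 21.13125 = 31.96875.
Deadweight loss = ½ × 33.65132 × 31.96875 = 537.90.

537.90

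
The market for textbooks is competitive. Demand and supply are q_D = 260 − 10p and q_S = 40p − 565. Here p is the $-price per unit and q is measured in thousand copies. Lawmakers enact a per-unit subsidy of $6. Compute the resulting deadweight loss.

In inverse form: demand p = 26 − 0.1q, supply p = 14.125 + 0.025q.
Competitive equilibrium: 26 − 0.1q = 14.125 + 0.025q → q* = 95, p* = 16.5.
The subsidy lowers effective supply by 6: p = 8.125 + 0.025q.
New quantity: 26 − 0.1q = 8.125 + 0.025q → q' = 143.
Overproduction Δq = 143 − 95 = 48; wedge = subsidy = 6.
The triangle = ½ × 48 × 6 = $144 thousand.

$144 thousand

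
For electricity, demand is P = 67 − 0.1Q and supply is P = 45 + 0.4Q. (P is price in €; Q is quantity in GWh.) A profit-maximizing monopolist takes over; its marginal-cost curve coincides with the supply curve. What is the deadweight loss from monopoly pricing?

€13.44

Competitive equilibrium: 67 − 0.1Q = 45 + 0.4Q → Q* = 44, P* = 62.6.
Marginal revenue: MR = 67 − 0.2Q. Set MR = MC: 67 − 0.2Q = 45 + 0.4Q → Q_m = 36.6667.
Price P_m = 67 − 0.1·36.6667 = 63.3333; MC(Q_m) = 45 + 0.4·36.6667 = 59.6667.
Competitive Q* = 44, so ΔQ = 7.3333; wedge = 63.3333 − 59.6667 = 3.6666.
DWL = ½ × 7.3333 × 3.6666 = €13.44.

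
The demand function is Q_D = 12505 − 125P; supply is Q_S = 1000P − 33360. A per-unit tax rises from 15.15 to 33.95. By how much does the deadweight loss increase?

In inverse form: demand P = 100.04 − 0.008Q, supply P = 33.36 + 0.001Q.
Competitive equilibrium: 100.04 − 0.008Q = 33.36 + 0.001Q → Q* = 7408.8889, P* = 40.7689.
For a per-unit tax t: ΔQ = t/0.009, so DWL = ½·t·(t/0.009) = t²/0.018.
At t = 15.15: DWL = 12751.25. At t = 33.95: DWL = 64033.472.
Increase = 64033.472 − 12751.25 = 51282.22.

51282.22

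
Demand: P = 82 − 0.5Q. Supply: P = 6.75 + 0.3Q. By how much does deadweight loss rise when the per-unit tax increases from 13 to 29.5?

Competitive equilibrium: 82 − 0.5Q = 6.75 + 0.3Q → Q* = 94.0625, P* = 34.9688.
For a per-unit tax t: ΔQ = t/0.8, so DWL = ½·t·(t/0.8) = t²/1.6.
At t = 13: DWL = 105.625. At t = 29.5: DWL = 543.906.
Increase = 543.906 − 105.625 = 438.28.

438.28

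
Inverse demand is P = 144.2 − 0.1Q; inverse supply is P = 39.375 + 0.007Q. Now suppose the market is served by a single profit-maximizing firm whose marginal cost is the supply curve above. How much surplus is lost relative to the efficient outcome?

11983.27

Competitive equilibrium: 144.2 − 0.1Q = 39.375 + 0.007Q → Q* = 979.6729, P* = 46.2327.
Marginal revenue: MR = 144.2 − 0.2Q. Set MR = MC: 144.2 − 0.2Q = 39.375 + 0.007Q → Q_m = 506.401.
Price P_m = 144.2 − 0.1·506.401 = 93.5599; MC(Q_m) = 39.375 + 0.007·506.401 = 42.9198.
Competitive Q* = 979.6729, so ΔQ = 473.2719; wedge = 93.5599 − 42.9198 = 50.6401.
The triangle = ½ × 473.2719 × 50.6401 = 11983.27.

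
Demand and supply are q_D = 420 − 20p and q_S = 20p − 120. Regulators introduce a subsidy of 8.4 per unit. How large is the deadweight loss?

In inverse form: demand p = 21 − 0.05q, supply p = 6 + 0.05q.
Competitive equilibrium: 21 − 0.05q = 6 + 0.05q → q* = 150, p* = 13.5.
The subsidy lowers effective supply by 8.4: p = 0.05q − 2.4.
New quantity: 21 − 0.05q = 0.05q − 2.4 → q' = 234.
Overproduction Δq = 234 − 150 = 84; wedge = subsidy = 8.4.
The triangle = ½ × 84 × 8.4 = 352.80.

352.80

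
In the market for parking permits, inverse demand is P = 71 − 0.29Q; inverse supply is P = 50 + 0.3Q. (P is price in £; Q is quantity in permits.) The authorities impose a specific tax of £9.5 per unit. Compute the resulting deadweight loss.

Competitive equilibrium: 71 − 0.29Q = 50 + 0.3Q → Q* = 35.5932, P* = 60.678.
With the tax, the buyer price exceeds the seller price by 9.5: (71 − 0.29Q) − (50 + 0.3Q) = 9.5 → Q' = 19.4915.
ΔQ = 35.5932 − 19.4915 = 16.1017; the wedge equals the tax, 9.5.
Welfare loss = ½ × 16.1017 × 9.5 = £76.48.

£76.48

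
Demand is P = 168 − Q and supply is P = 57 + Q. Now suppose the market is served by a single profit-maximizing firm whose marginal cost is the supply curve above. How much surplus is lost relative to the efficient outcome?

342.25

Competitive equilibrium: 168 − Q = 57 + Q → Q* = 55.5, P* = 112.5.
Marginal revenue: MR = 168 − 2Q. Set MR = MC: 168 − 2Q = 57 + Q → Q_m = 37.
Price P_m = 168 − 1·37 = 131; MC(Q_m) = 57 + 1·37 = 94.
Competitive Q* = 55.5, so ΔQ = 18.5; wedge = 131 − 94 = 37.
DWL = ½ × 18.5 × 37 = 342.25.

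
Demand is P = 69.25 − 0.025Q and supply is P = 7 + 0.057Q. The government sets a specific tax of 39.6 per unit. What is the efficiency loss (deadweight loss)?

9561.95

Competitive equilibrium: 69.25 − 0.025Q = 7 + 0.057Q → Q* = 759.1463, P* = 50.2713.
With the tax, the buyer price exceeds the seller price by 39.6: (69.25 − 0.025Q) − (7 + 0.057Q) = 39.6 → Q' = 276.2195.
ΔQ = 759.1463 − 276.2195 = 482.9268; the wedge equals the tax, 39.6.
DWL = ½ × 482.9268 × 39.6 = 9561.95.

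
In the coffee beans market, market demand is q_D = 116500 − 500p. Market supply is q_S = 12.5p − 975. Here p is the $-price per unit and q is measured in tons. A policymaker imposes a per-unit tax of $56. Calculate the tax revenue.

In inverse form: demand p = 233 − 0.002q, supply p = 78 + 0.08q.
Competitive equilibrium: 233 − 0.002q = 78 + 0.08q → q* = 1890.2439, p* = 229.2195.
With the tax, the buyer price exceeds the seller price by 56: (233 − 0.002q) − (78 + 0.08q) = 56 → q' = 1207.3171.
Tax revenue = 56 × 1207.3171 = $67609.76.

$67609.76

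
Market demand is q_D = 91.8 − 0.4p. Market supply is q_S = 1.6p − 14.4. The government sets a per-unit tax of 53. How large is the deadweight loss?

In inverse form: demand p = 229.5 − 2.5q, supply p = 9 + 0.625q.
Competitive equilibrium: 229.5 − 2.5q = 9 + 0.625q → q* = 70.56, p* = 53.1.
With the tax, the buyer price exceeds the seller price by 53: (229.5 − 2.5q) − (9 + 0.625q) = 53 → q' = 53.6.
Δq = 70.56 − 53.6 = 16.96; the wedge equals the tax, 53.
DWL = ½ × 16.96 × 53 = 449.44.

449.44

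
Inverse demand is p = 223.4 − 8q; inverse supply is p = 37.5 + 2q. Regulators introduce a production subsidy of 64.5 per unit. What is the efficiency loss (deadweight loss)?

Competitive equilibrium: 223.4 − 8q = 37.5 + 2q → q* = 18.59, p* = 74.68.
The subsidy lowers effective supply by 64.5: p = 2q − 27.
New quantity: 223.4 − 8q = 2q − 27 → q' = 25.04.
Overproduction Δq = 25.04 − 18.59 = 6.45; wedge = subsidy = 64.5.
DWL = ½ × 6.45 × 64.5 = 208.01.

208.01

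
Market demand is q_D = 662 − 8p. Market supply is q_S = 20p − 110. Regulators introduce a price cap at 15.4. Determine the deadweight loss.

In inverse form: demand p = 82.75 − 0.125q, supply p = 5.5 + 0.05q.
Competitive equilibrium: 82.75 − 0.125q = 5.5 + 0.05q → q* = 441.4286, p* = 27.5714.
At the ceiling p = 15.4, quantity supplied = (15.4 − 5.5)/0.05 = 198.
Willingness to pay at q' = 198: 82.75 − 0.125·198 = 58.
Δq = 441.4286 − 198 = 243.4286; wedge = 58 − 15.4 = 42.6.
The triangle = ½ × 243.4286 × 42.6 = 5185.03.

5185.03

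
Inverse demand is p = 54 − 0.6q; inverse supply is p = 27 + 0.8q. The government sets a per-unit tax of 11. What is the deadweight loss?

Competitive equilibrium: 54 − 0.6q = 27 + 0.8q → q* = 19.2857, p* = 42.4286.
With the tax, the buyer price exceeds the seller price by 11: (54 − 0.6q) − (27 + 0.8q) = 11 → q' = 11.4286.
Δq = 19.2857 − 11.4286 = 7.8571; the wedge equals the tax, 11.
Welfare loss = ½ × 7.8571 × 11 = 43.21.

43.21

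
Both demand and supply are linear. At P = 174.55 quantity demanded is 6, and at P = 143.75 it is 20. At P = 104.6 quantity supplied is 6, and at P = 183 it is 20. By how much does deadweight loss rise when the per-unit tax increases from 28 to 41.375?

Demand slope = (143.75 − 174.55)/(20 − 6) = −2.2, so P = 187.75 − 2.2Q.
Supply slope = (183 − 104.6)/(20 − 6) = 5.6, so P = 71 + 5.6Q.
Competitive equilibrium: 187.75 − 2.2Q = 71 + 5.6Q → Q* = 14.9679, P* = 154.8205.
For a per-unit tax t: ΔQ = t/7.8, so DWL = ½·t·(t/7.8) = t²/15.6.
At t = 28: DWL = 50.256. At t = 41.375: DWL = 109.737.
Increase = 109.737 − 50.256 = 59.48.

59.48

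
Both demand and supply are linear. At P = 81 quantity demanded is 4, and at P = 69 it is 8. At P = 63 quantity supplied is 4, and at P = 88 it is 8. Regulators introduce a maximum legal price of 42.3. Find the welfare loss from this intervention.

Demand slope = (69 − 81)/(8 − 4) = −3, so P = 93 − 3Q.
Supply slope = (88 − 63)/(8 − 4) = 6.25, so P = 38 + 6.25Q.
Competitive equilibrium: 93 − 3Q = 38 + 6.25Q → Q* = 5.9459, P* = 75.1622.
At the ceiling P = 42.3, quantity supplied = (42.3 − 38)/6.25 = 0.688.
Willingness to pay at Q' = 0.688: 93 − 3·0.688 = 90.936.
ΔQ = 5.9459 − 0.688 = 5.2579; wedge = 90.936 − 42.3 = 48.636.
Welfare loss = ½ × 5.2579 × 48.636 = 127.86.

127.86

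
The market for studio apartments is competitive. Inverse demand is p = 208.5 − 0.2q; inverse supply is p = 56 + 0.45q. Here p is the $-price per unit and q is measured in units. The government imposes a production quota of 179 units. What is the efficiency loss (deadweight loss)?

$1005.25

Competitive equilibrium: 208.5 − 0.2q = 56 + 0.45q → q* = 234.6154, p* = 161.5769.
At q = 179: demand price = 208.5 − 0.2·179 = 172.7; supply price = 56 + 0.45·179 = 136.55.
Δq = 234.6154 − 179 = 55.6154; wedge = 172.7 − 136.55 = 36.15.
Deadweight loss = ½ × 55.6154 × 36.15 = $1005.25.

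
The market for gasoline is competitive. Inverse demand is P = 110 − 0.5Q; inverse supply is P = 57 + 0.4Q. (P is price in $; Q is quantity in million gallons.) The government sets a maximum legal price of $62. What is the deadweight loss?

$968.37 million

Competitive equilibrium: 110 − 0.5Q = 57 + 0.4Q → Q* = 58.8889, P* = 80.5556.
At the ceiling P = 62, quantity supplied = (62 − 57)/0.4 = 12.5.
Willingness to pay at Q' = 12.5: 110 − 0.5·12.5 = 103.75.
ΔQ = 58.8889 − 12.5 = 46.3889; wedge = 103.75 − 62 = 41.75.
The triangle = ½ × 46.3889 × 41.75 = $968.37 million.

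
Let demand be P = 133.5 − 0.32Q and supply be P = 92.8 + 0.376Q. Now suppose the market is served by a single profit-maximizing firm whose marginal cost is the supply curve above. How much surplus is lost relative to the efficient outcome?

Competitive equilibrium: 133.5 − 0.32Q = 92.8 + 0.376Q → Q* = 58.477, P* = 114.7874.
Marginal revenue: MR = 133.5 − 0.64Q. Set MR = MC: 133.5 − 0.64Q = 92.8 + 0.376Q → Q_m = 40.0591.
Price P_m = 133.5 − 0.32·40.0591 = 120.6811; MC(Q_m) = 92.8 + 0.376·40.0591 = 107.8622.
Competitive Q* = 58.477, so ΔQ = 18.4179; wedge = 120.6811 − 107.8622 = 12.8189.
DWL = ½ × 18.4179 × 12.8189 = 118.05.

118.05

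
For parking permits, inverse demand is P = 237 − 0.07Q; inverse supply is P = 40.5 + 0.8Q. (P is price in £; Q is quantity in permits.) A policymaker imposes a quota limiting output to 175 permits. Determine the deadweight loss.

£1125.32

Competitive equilibrium: 237 − 0.07Q = 40.5 + 0.8Q → Q* = 225.8621, P* = 221.1897.
At Q = 175: demand price = 237 − 0.07·175 = 224.75; supply price = 40.5 + 0.8·175 = 180.5.
ΔQ = 225.8621 − 175 = 50.8621; wedge = 224.75 − 180.5 = 44.25.
DWL = ½ × 50.8621 × 44.25 = £1125.32.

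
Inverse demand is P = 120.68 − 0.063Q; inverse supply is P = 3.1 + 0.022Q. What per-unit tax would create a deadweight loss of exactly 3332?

23.8

Competitive equilibrium: 120.68 − 0.063Q = 3.1 + 0.022Q → Q* = 1383.2941, P* = 33.5325.
A tax t gives ΔQ = t/0.085 and wedge t, so DWL = t²/0.17.
t²/0.17 = 3332 → t² = 566.44 → t = 23.8.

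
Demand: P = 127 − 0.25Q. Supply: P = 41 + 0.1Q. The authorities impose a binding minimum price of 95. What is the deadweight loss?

Competitive equilibrium: 127 − 0.25Q = 41 + 0.1Q → Q* = 245.7143, P* = 65.5714.
At the floor P = 95, quantity demanded = (127 − 95)/0.25 = 128.
Sellers' marginal cost at Q' = 128: 41 + 0.1·128 = 53.8.
ΔQ = 245.7143 − 128 = 117.7143; wedge = 95 − 53.8 = 41.2.
Welfare loss = ½ × 117.7143 × 41.2 = 2424.91.

2424.91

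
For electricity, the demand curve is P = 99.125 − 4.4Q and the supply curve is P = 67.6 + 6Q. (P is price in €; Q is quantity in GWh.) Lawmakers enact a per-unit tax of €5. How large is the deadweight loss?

Competitive equilibrium: 99.125 − 4.4Q = 67.6 + 6Q → Q* = 3.0313, P* = 85.7875.
With the tax, the buyer price exceeds the seller price by 5: (99.125 − 4.4Q) − (67.6 + 6Q) = 5 → Q' = 2.5505.
ΔQ = 3.0313 − 2.5505 = 0.4808; the wedge equals the tax, 5.
The triangle = ½ × 0.4808 × 5 = €1.20.

€1.20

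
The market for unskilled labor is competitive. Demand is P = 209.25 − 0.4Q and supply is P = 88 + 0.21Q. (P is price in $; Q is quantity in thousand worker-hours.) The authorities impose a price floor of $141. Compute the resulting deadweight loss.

Competitive equilibrium: 209.25 − 0.4Q = 88 + 0.21Q → Q* = 198.7705, P* = 129.7418.
At the floor P = 141, quantity demanded = (209.25 − 141)/0.4 = 170.625.
Sellers' marginal cost at Q' = 170.625: 88 + 0.21·170.625 = 123.8313.
ΔQ = 198.7705 − 170.625 = 28.1455; wedge = 141 − 123.8313 = 17.1687.
The triangle = ½ × 28.1455 × 17.1687 = $241.61 thousand.

$241.61 thousand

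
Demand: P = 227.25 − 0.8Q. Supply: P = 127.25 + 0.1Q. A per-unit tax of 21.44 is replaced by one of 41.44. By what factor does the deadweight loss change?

3.736

Competitive equilibrium: 227.25 − 0.8Q = 127.25 + 0.1Q → Q* = 111.1111, P* = 138.3611.
For a per-unit tax t: ΔQ = t/0.9, so DWL = ½·t·(t/0.9) = t²/1.8.
At t = 21.44: DWL = 255.374. At t = 41.44: DWL = 954.041.
Ratio = (41.44/21.44)² = 3.736.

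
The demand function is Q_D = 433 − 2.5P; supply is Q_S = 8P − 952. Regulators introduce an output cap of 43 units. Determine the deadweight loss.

952.51

In inverse form: demand P = 173.2 − 0.4Q, supply P = 119 + 0.125Q.
Competitive equilibrium: 173.2 − 0.4Q = 119 + 0.125Q → Q* = 103.2381, P* = 131.9048.
At Q = 43: demand price = 173.2 − 0.4·43 = 156; supply price = 119 + 0.125·43 = 124.375.
ΔQ = 103.2381 − 43 = 60.2381; wedge = 156 − 124.375 = 31.625.
DWL = ½ × 60.2381 × 31.625 = 952.51.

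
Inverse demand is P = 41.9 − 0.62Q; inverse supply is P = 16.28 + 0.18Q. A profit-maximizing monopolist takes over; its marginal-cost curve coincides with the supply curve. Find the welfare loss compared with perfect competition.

78.21

Competitive equilibrium: 41.9 − 0.62Q = 16.28 + 0.18Q → Q* = 32.025, P* = 22.0445.
Marginal revenue: MR = 41.9 − 1.24Q. Set MR = MC: 41.9 − 1.24Q = 16.28 + 0.18Q → Q_m = 18.0423.
Price P_m = 41.9 − 0.62·18.0423 = 30.7138; MC(Q_m) = 16.28 + 0.18·18.0423 = 19.5276.
Competitive Q* = 32.025, so ΔQ = 13.9827; wedge = 30.7138 − 19.5276 = 11.1862.
Welfare loss = ½ × 13.9827 × 11.1862 = 78.21.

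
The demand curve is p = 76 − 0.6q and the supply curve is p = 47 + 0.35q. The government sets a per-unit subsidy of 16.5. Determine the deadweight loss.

Competitive equilibrium: 76 − 0.6q = 47 + 0.35q → q* = 30.5263, p* = 57.6842.
The subsidy lowers effective supply by 16.5: p = 30.5 + 0.35q.
New quantity: 76 − 0.6q = 30.5 + 0.35q → q' = 47.8947.
Overproduction Δq = 47.8947 − 30.5263 = 17.3684; wedge = subsidy = 16.5.
DWL = ½ × 17.3684 × 16.5 = 143.29.

143.29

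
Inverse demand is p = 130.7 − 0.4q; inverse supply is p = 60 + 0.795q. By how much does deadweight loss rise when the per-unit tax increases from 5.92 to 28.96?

Competitive equilibrium: 130.7 − 0.4q = 60 + 0.795q → q* = 59.1632, p* = 107.0347.
For a per-unit tax t: Δq = t/1.195, so DWL = ½·t·(t/1.195) = t²/2.39.
At t = 5.92: DWL = 14.664. At t = 28.96: DWL = 350.913.
Increase = 350.913 − 14.664 = 336.25.

336.25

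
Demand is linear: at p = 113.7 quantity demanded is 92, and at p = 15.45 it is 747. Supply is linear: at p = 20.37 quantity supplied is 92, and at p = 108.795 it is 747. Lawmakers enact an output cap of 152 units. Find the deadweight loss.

Demand slope = (15.45 − 113.7)/(747 − 92) = −0.15, so p = 127.5 − 0.15q.
Supply slope = (108.795 − 20.37)/(747 − 92) = 0.135, so p = 7.95 + 0.135q.
Competitive equilibrium: 127.5 − 0.15q = 7.95 + 0.135q → q* = 419.4737, p* = 64.5789.
At q = 152: demand price = 127.5 − 0.15·152 = 104.7; supply price = 7.95 + 0.135·152 = 28.47.
Δq = 419.4737 − 152 = 267.4737; wedge = 104.7 − 28.47 = 76.23.
DWL = ½ × 267.4737 × 76.23 = 10194.76.

10194.76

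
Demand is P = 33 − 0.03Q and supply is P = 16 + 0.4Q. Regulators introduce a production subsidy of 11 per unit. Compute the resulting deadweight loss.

Competitive equilibrium: 33 − 0.03Q = 16 + 0.4Q → Q* = 39.5349, P* = 31.814.
The subsidy lowers effective supply by 11: P = 5 + 0.4Q.
New quantity: 33 − 0.03Q = 5 + 0.4Q → Q' = 65.1163.
Overproduction ΔQ = 65.1163 − 39.5349 = 25.5814; wedge = subsidy = 11.
The triangle = ½ × 25.5814 × 11 = 140.70.

140.70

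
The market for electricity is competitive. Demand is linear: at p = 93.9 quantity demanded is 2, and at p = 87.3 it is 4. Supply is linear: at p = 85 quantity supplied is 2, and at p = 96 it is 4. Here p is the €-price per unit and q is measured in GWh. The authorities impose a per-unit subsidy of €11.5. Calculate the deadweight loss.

€7.51

Demand slope = (87.3 − 93.9)/(4 − 2) = −3.3, so p = 100.5 − 3.3q.
Supply slope = (96 − 85)/(4 − 2) = 5.5, so p = 74 + 5.5q.
Competitive equilibrium: 100.5 − 3.3q = 74 + 5.5q → q* = 3.0114, p* = 90.5625.
The subsidy lowers effective supply by 11.5: p = 62.5 + 5.5q.
New quantity: 100.5 − 3.3q = 62.5 + 5.5q → q' = 4.3182.
Overproduction Δq = 4.3182 − 3.0114 = 1.3068; wedge = subsidy = 11.5.
DWL = ½ × 1.3068 × 11.5 = €7.51.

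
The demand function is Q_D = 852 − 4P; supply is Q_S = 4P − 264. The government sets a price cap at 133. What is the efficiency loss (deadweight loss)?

169

In inverse form: demand P = 213 − 0.25Q, supply P = 66 + 0.25Q.
Competitive equilibrium: 213 − 0.25Q = 66 + 0.25Q → Q* = 294, P* = 139.5.
At the ceiling P = 133, quantity supplied = (133 − 66)/0.25 = 268.
Willingness to pay at Q' = 268: 213 − 0.25·268 = 146.
ΔQ = 294 − 268 = 26; wedge = 146 − 133 = 13.
Deadweight loss = ½ × 26 × 13 = 169.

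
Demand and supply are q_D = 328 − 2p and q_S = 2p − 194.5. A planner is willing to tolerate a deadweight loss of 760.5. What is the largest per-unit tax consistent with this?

39

In inverse form: demand p = 164 − 0.5q, supply p = 97.25 + 0.5q.
Competitive equilibrium: 164 − 0.5q = 97.25 + 0.5q → q* = 66.75, p* = 130.625.
A tax t gives Δq = t/1 and wedge t, so DWL = t²/2.
t²/2 = 760.5 → t² = 1521 → t = 39.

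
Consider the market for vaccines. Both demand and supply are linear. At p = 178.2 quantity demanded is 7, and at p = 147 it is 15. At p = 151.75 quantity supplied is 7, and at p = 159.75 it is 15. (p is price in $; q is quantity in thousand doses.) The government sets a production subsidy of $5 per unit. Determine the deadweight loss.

$2.55 thousand

Demand slope = (147 − 178.2)/(15 − 7) = −3.9, so p = 205.5 − 3.9q.
Supply slope = (159.75 − 151.75)/(15 − 7) = 1, so p = 144.75 + q.
Competitive equilibrium: 205.5 − 3.9q = 144.75 + q → q* = 12.398, p* = 157.148.
The subsidy lowers effective supply by 5: p = 139.75 + q.
New quantity: 205.5 − 3.9q = 139.75 + q → q' = 13.4184.
Overproduction Δq = 13.4184 − 12.398 = 1.0204; wedge = subsidy = 5.
The triangle = ½ × 1.0204 × 5 = $2.55 thousand.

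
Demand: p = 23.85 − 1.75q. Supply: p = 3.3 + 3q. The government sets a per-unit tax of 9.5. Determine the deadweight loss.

9.50

Competitive equilibrium: 23.85 − 1.75q = 3.3 + 3q → q* = 4.3263, p* = 16.2789.
With the tax, the buyer price exceeds the seller price by 9.5: (23.85 − 1.75q) − (3.3 + 3q) = 9.5 → q' = 2.3263.
Δq = 4.3263 − 2.3263 = 2; the wedge equals the tax, 9.5.
Welfare loss = ½ × 2 × 9.5 = 9.50.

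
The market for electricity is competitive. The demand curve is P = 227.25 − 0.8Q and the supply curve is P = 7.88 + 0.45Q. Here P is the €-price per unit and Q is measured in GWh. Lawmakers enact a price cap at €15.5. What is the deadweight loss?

€15713.82

Competitive equilibrium: 227.25 − 0.8Q = 7.88 + 0.45Q → Q* = 175.496, P* = 86.8532.
At the ceiling P = 15.5, quantity supplied = (15.5 − 7.88)/0.45 = 16.933333.
Willingness to pay at Q' = 16.933333: 227.25 − 0.8·16.933333 = 213.703334.
ΔQ = 175.496 − 16.933333 = 158.562667; wedge = 213.703334 − 15.5 = 198.203334.
The triangle = ½ × 158.562667 × 198.203334 = €15713.82.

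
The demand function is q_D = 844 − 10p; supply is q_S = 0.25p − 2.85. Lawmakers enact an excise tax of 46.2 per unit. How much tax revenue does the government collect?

In inverse form: demand p = 84.4 − 0.1q, supply p = 11.4 + 4q.
Competitive equilibrium: 84.4 − 0.1q = 11.4 + 4q → q* = 17.8049, p* = 82.6195.
With the tax, the buyer price exceeds the seller price by 46.2: (84.4 − 0.1q) − (11.4 + 4q) = 46.2 → q' = 6.5366.
Tax revenue = 46.2 × 6.5366 = 301.99.

301.99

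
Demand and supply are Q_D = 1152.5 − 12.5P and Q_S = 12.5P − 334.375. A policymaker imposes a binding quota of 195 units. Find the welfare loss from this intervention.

3665.82

In inverse form: demand P = 92.2 − 0.08Q, supply P = 26.75 + 0.08Q.
Competitive equilibrium: 92.2 − 0.08Q = 26.75 + 0.08Q → Q* = 409.0625, P* = 59.475.
At Q = 195: demand price = 92.2 − 0.08·195 = 76.6; supply price = 26.75 + 0.08·195 = 42.35.
ΔQ = 409.0625 − 195 = 214.0625; wedge = 76.6 − 42.35 = 34.25.
Welfare loss = ½ × 214.0625 × 34.25 = 3665.82.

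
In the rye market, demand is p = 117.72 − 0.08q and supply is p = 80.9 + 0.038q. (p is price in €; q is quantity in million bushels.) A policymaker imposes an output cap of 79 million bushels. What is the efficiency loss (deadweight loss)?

€3203.98 million

Competitive equilibrium: 117.72 − 0.08q = 80.9 + 0.038q → q* = 312.0339, p* = 92.7573.
At q = 79: demand price = 117.72 − 0.08·79 = 111.4; supply price = 80.9 + 0.038·79 = 83.902.
Δq = 312.0339 − 79 = 233.0339; wedge = 111.4 − 83.902 = 27.498.
Welfare loss = ½ × 233.0339 × 27.498 = €3203.98 million.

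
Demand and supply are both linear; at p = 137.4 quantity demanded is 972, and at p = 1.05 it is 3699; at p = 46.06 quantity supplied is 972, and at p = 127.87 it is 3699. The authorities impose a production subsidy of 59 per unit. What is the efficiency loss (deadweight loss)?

21756.25

Demand slope = (1.05 − 137.4)/(3699 − 972) = −0.05, so p = 186 − 0.05q.
Supply slope = (127.87 − 46.06)/(3699 − 972) = 0.03, so p = 16.9 + 0.03q.
Competitive equilibrium: 186 − 0.05q = 16.9 + 0.03q → q* = 2113.75, p* = 80.3125.
The subsidy lowers effective supply by 59: p = 0.03q − 42.1.
New quantity: 186 − 0.05q = 0.03q − 42.1 → q' = 2851.25.
Overproduction Δq = 2851.25 − 2113.75 = 737.5; wedge = subsidy = 59.
DWL = ½ × 737.5 × 59 = 21756.25.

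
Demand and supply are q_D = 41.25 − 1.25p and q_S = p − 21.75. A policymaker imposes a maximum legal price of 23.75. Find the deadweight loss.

In inverse form: demand p = 33 − 0.8q, supply p = 21.75 + q.
Competitive equilibrium: 33 − 0.8q = 21.75 + q → q* = 6.25, p* = 28.
At the ceiling p = 23.75, quantity supplied = (23.75 − 21.75)/1 = 2.
Willingness to pay at q' = 2: 33 − 0.8·2 = 31.4.
Δq = 6.25 − 2 = 4.25; wedge = 31.4 − 23.75 = 7.65.
Welfare loss = ½ × 4.25 × 7.65 = 16.26.

16.26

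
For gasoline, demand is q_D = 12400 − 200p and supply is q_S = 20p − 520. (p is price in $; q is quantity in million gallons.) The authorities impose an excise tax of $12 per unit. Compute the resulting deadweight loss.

In inverse form: demand p = 62 − 0.005q, supply p = 26 + 0.05q.
Competitive equilibrium: 62 − 0.005q = 26 + 0.05q → q* = 654.5455, p* = 58.7273.
With the tax, the buyer price exceeds the seller price by 12: (62 − 0.005q) − (26 + 0.05q) = 12 → q' = 436.3636.
Δq = 654.5455 − 436.3636 = 218.1819; the wedge equals the tax, 12.
DWL = ½ × 218.1819 × 12 = $1309.09 million.

$1309.09 million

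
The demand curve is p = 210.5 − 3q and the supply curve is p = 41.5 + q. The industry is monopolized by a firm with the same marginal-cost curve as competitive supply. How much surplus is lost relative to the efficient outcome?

655.74

Competitive equilibrium: 210.5 − 3q = 41.5 + q → q* = 42.25, p* = 83.75.
Marginal revenue: MR = 210.5 − 6q. Set MR = MC: 210.5 − 6q = 41.5 + q → q_m = 24.14286.
Price p_m = 210.5 − 3·24.14286 = 138.07142; MC(q_m) = 41.5 + 1·24.14286 = 65.64286.
Competitive q* = 42.25, so Δq = 18.10714; wedge = 138.07142 − 65.64286 = 72.42856.
Deadweight loss = ½ × 18.10714 × 72.42856 = 655.74.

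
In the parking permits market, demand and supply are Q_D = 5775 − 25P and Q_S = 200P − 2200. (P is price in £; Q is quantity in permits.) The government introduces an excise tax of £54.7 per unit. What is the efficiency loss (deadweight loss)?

In inverse form: demand P = 231 − 0.04Q, supply P = 11 + 0.005Q.
Competitive equilibrium: 231 − 0.04Q = 11 + 0.005Q → Q* = 4888.88889, P* = 35.44444.
With the tax, the buyer price exceeds the seller price by 54.7: (231 − 0.04Q) − (11 + 0.005Q) = 54.7 → Q' = 3673.33333.
ΔQ = 4888.88889 − 3673.33333 = 1215.55556; the wedge equals the tax, 54.7.
DWL = ½ × 1215.55556 × 54.7 = £33245.44.

£33245.44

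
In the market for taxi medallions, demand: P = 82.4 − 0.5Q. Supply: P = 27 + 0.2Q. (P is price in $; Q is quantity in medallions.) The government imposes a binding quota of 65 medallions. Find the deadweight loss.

Competitive equilibrium: 82.4 − 0.5Q = 27 + 0.2Q → Q* = 79.1429, P* = 42.8286.
At Q = 65: demand price = 82.4 − 0.5·65 = 49.9; supply price = 27 + 0.2·65 = 40.
ΔQ = 79.1429 − 65 = 14.1429; wedge = 49.9 − 40 = 9.9.
The triangle = ½ × 14.1429 × 9.9 = $70.01.

$70.01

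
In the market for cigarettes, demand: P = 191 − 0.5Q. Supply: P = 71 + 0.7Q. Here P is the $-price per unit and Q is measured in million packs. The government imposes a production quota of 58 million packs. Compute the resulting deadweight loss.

$1058.40 million

Competitive equilibrium: 191 − 0.5Q = 71 + 0.7Q → Q* = 100, P* = 141.
At Q = 58: demand price = 191 − 0.5·58 = 162; supply price = 71 + 0.7·58 = 111.6.
ΔQ = 100 − 58 = 42; wedge = 162 − 111.6 = 50.4.
The triangle = ½ × 42 × 50.4 = $1058.40 million.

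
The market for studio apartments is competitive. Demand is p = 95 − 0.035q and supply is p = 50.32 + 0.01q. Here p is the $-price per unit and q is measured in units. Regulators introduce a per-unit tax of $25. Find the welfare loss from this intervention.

Competitive equilibrium: 95 − 0.035q = 50.32 + 0.01q → q* = 992.88889, p* = 60.24889.
With the tax, the buyer price exceeds the seller price by 25: (95 − 0.035q) − (50.32 + 0.01q) = 25 → q' = 437.33333.
Δq = 992.88889 − 437.33333 = 555.55556; the wedge equals the tax, 25.
Deadweight loss = ½ × 555.55556 × 25 = $6944.44.

$6944.44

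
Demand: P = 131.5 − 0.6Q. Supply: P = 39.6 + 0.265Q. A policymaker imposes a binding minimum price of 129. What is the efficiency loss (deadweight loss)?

Competitive equilibrium: 131.5 − 0.6Q = 39.6 + 0.265Q → Q* = 106.2428, P* = 67.7543.
At the floor P = 129, quantity demanded = (131.5 − 129)/0.6 = 4.1667.
Sellers' marginal cost at Q' = 4.1667: 39.6 + 0.265·4.1667 = 40.7042.
ΔQ = 106.2428 − 4.1667 = 102.0761; wedge = 129 − 40.7042 = 88.2958.
Welfare loss = ½ × 102.0761 × 88.2958 = 4506.45.

4506.45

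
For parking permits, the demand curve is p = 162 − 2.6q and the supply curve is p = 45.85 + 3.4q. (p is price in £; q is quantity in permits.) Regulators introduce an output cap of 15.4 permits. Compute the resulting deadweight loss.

Competitive equilibrium: 162 − 2.6q = 45.85 + 3.4q → q* = 19.35833, p* = 111.66833.
At q = 15.4: demand price = 162 − 2.6·15.4 = 121.96; supply price = 45.85 + 3.4·15.4 = 98.21.
Δq = 19.35833 − 15.4 = 3.95833; wedge = 121.96 − 98.21 = 23.75.
DWL = ½ × 3.95833 × 23.75 = £47.01.

£47.01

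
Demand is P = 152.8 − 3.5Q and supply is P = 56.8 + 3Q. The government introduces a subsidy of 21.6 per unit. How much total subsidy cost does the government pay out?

Competitive equilibrium: 152.8 − 3.5Q = 56.8 + 3Q → Q* = 14.7692, P* = 101.1077.
The subsidy lowers effective supply by 21.6: P = 35.2 + 3Q.
New quantity: 152.8 − 3.5Q = 35.2 + 3Q → Q' = 18.0923.
Total subsidy cost = 21.6 × 18.0923 = 390.79.

390.79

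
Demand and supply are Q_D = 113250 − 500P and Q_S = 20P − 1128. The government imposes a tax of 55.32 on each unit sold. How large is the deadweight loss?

In inverse form: demand P = 226.5 − 0.002Q, supply P = 56.4 + 0.05Q.
Competitive equilibrium: 226.5 − 0.002Q = 56.4 + 0.05Q → Q* = 3271.1538, P* = 219.9577.
With the tax, the buyer price exceeds the seller price by 55.32: (226.5 − 0.002Q) − (56.4 + 0.05Q) = 55.32 → Q' = 2207.3077.
ΔQ = 3271.1538 − 2207.3077 = 1063.8461; the wedge equals the tax, 55.32.
Welfare loss = ½ × 1063.8461 × 55.32 = 29425.98.

29425.98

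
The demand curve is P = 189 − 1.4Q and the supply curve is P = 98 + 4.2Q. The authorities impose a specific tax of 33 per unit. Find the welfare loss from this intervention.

97.23

Competitive equilibrium: 189 − 1.4Q = 98 + 4.2Q → Q* = 16.25, P* = 166.25.
With the tax, the buyer price exceeds the seller price by 33: (189 − 1.4Q) − (98 + 4.2Q) = 33 → Q' = 10.3571.
ΔQ = 16.25 − 10.3571 = 5.8929; the wedge equals the tax, 33.
The triangle = ½ × 5.8929 × 33 = 97.23.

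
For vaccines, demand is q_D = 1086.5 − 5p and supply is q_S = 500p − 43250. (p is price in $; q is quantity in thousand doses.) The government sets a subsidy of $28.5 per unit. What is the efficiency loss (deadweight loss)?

In inverse form: demand p = 217.3 − 0.2q, supply p = 86.5 + 0.002q.
Competitive equilibrium: 217.3 − 0.2q = 86.5 + 0.002q → q* = 647.5248, p* = 87.795.
The subsidy lowers effective supply by 28.5: p = 58 + 0.002q.
New quantity: 217.3 − 0.2q = 58 + 0.002q → q' = 788.6139.
Overproduction Δq = 788.6139 − 647.5248 = 141.0891; wedge = subsidy = 28.5.
The triangle = ½ × 141.0891 × 28.5 = $2010.52 thousand.

$2010.52 thousand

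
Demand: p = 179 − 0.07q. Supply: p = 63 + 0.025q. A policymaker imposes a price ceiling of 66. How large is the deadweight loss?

57585.05

Competitive equilibrium: 179 − 0.07q = 63 + 0.025q → q* = 1221.0526, p* = 93.5263.
At the ceiling p = 66, quantity supplied = (66 − 63)/0.025 = 120.
Willingness to pay at q' = 120: 179 − 0.07·120 = 170.6.
Δq = 1221.0526 − 120 = 1101.0526; wedge = 170.6 − 66 = 104.6.
The triangle = ½ × 1101.0526 × 104.6 = 57585.05.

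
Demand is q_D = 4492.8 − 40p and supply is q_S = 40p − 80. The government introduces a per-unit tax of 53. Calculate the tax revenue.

In inverse form: demand p = 112.32 − 0.025q, supply p = 2 + 0.025q.
Competitive equilibrium: 112.32 − 0.025q = 2 + 0.025q → q* = 2206.4, p* = 57.16.
With the tax, the buyer price exceeds the seller price by 53: (112.32 − 0.025q) − (2 + 0.025q) = 53 → q' = 1146.4.
Tax revenue = 53 × 1146.4 = 60759.20.

60759.20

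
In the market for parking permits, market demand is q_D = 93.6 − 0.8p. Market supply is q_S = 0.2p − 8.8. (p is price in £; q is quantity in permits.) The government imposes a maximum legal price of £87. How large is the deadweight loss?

In inverse form: demand p = 117 − 1.25q, supply p = 44 + 5q.
Competitive equilibrium: 117 − 1.25q = 44 + 5q → q* = 11.68, p* = 102.4.
At the ceiling p = 87, quantity supplied = (87 − 44)/5 = 8.6.
Willingness to pay at q' = 8.6: 117 − 1.25·8.6 = 106.25.
Δq = 11.68 − 8.6 = 3.08; wedge = 106.25 − 87 = 19.25.
Welfare loss = ½ × 3.08 × 19.25 = £29.645.

£29.645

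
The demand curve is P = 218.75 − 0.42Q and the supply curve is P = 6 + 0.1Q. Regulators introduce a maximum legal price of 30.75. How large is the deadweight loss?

6792.69

Competitive equilibrium: 218.75 − 0.42Q = 6 + 0.1Q → Q* = 409.1346, P* = 46.9135.
At the ceiling P = 30.75, quantity supplied = (30.75 − 6)/0.1 = 247.5.
Willingness to pay at Q' = 247.5: 218.75 − 0.42·247.5 = 114.8.
ΔQ = 409.1346 − 247.5 = 161.6346; wedge = 114.8 − 30.75 = 84.05.
Welfare loss = ½ × 161.6346 × 84.05 = 6792.69.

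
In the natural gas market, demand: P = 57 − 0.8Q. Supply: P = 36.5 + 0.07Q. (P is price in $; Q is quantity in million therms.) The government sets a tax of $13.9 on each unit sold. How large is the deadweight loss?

$111.04 million

Competitive equilibrium: 57 − 0.8Q = 36.5 + 0.07Q → Q* = 23.5632, P* = 38.1494.
With the tax, the buyer price exceeds the seller price by 13.9: (57 − 0.8Q) − (36.5 + 0.07Q) = 13.9 → Q' = 7.5862.
ΔQ = 23.5632 − 7.5862 = 15.977; the wedge equals the tax, 13.9.
Welfare loss = ½ × 15.977 × 13.9 = $111.04 million.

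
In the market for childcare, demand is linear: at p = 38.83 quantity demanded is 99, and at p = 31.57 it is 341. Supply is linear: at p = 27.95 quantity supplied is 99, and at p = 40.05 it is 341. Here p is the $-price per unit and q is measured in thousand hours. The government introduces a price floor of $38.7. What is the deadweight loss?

$693.44 thousand

Demand slope = (31.57 − 38.83)/(341 − 99) = −0.03, so p = 41.8 − 0.03q.
Supply slope = (40.05 − 27.95)/(341 − 99) = 0.05, so p = 23 + 0.05q.
Competitive equilibrium: 41.8 − 0.03q = 23 + 0.05q → q* = 235, p* = 34.75.
At the floor p = 38.7, quantity demanded = (41.8 − 38.7)/0.03 = 103.3333.
Sellers' marginal cost at q' = 103.3333: 23 + 0.05·103.3333 = 28.1667.
Δq = 235 − 103.3333 = 131.6667; wedge = 38.7 − 28.1667 = 10.5333.
DWL = ½ × 131.6667 × 10.5333 = $693.44 thousand.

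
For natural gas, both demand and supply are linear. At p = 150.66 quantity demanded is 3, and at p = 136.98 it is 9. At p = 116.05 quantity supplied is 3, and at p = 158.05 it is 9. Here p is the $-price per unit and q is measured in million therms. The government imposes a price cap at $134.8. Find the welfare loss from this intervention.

$5.12 million

Demand slope = (136.98 − 150.66)/(9 − 3) = −2.28, so p = 157.5 − 2.28q.
Supply slope = (158.05 − 116.05)/(9 − 3) = 7, so p = 95.05 + 7q.
Competitive equilibrium: 157.5 − 2.28q = 95.05 + 7q → q* = 6.7295, p* = 142.1567.
At the ceiling p = 134.8, quantity supplied = (134.8 − 95.05)/7 = 5.6786.
Willingness to pay at q' = 5.6786: 157.5 − 2.28·5.6786 = 144.5528.
Δq = 6.7295 − 5.6786 = 1.0509; wedge = 144.5528 − 134.8 = 9.7528.
Welfare loss = ½ × 1.0509 × 9.7528 = $5.12 million.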